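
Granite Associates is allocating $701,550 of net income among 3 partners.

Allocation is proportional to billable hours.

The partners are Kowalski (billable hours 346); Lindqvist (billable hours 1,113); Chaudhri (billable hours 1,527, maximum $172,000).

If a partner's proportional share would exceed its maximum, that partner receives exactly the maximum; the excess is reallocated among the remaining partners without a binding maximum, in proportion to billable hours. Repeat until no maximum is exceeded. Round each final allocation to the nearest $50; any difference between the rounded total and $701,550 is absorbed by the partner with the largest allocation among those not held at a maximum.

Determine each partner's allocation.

Kowalski: $125,600 · Lindqvist: $403,950 · Chaudhri: $172,000

Billable hours total: 2,986.
Unconstrained shares: Kowalski 81,291.46; Lindqvist 261,495.36; Chaudhri 358,763.18.
Cap binds for Chaudhri ($172,000); balance $529,550 reallocated over remaining billable hours 1,459.
Shares after redistribution: Kowalski 125,582.11 → $125,600; Lindqvist 403,967.89 → $403,950.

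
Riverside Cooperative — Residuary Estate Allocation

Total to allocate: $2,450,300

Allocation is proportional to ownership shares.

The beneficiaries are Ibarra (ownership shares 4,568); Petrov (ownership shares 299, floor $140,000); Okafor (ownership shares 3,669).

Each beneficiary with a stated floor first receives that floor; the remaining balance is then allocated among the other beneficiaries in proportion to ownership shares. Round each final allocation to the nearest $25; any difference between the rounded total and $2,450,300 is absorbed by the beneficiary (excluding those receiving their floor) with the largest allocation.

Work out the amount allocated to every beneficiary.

Minimums first: Petrov $140,000. Balance $2,310,300.
Balance split over remaining ownership shares 8,237: Ibarra 1,281,225.01 → $1,281,225; Okafor 1,029,074.99 → $1,029,075.

Ibarra: $1,281,225; Petrov: $140,000; Okafor: $1,029,075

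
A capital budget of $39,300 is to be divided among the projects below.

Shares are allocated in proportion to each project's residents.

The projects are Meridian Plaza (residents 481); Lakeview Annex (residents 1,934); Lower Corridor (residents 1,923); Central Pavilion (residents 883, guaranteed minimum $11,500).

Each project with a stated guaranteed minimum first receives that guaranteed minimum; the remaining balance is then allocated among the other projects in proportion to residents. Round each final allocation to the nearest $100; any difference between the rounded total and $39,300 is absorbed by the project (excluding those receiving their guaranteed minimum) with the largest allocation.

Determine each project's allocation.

Meridian Plaza: $3,100; Lakeview Annex: $12,400; Lower Corridor: $12,300; Central Pavilion: $11,500

Fund the minimums — Central Pavilion $11,500. Balance $27,800.
Balance split over remaining residents 4,338: Meridian Plaza 3,082.48 → $3,100; Lakeview Annex 12,394.01 → $12,400; Lower Corridor 12,323.51 → $12,300.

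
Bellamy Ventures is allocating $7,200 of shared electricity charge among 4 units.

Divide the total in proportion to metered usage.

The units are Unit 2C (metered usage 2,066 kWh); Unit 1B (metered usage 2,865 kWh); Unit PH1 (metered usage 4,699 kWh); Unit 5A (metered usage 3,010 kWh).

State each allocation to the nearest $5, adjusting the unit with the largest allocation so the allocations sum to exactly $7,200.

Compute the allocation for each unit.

Total metered usage = 12,640.
Raw shares: Unit 2C 2,066/12,640 × $7,200 = 1,176.84; Unit 1B 2,865/12,640 × $7,200 = 1,631.96; Unit PH1 4,699/12,640 × $7,200 = 2,676.65; Unit 5A 3,010/12,640 × $7,200 = 1,714.56.
Rounded to nearest $5: Unit 2C $1,175; Unit 1B $1,630; Unit PH1 $2,675; Unit 5A $1,715. Sum = $7,195.
Difference $7,200 − $7,195 = +$5 applied to largest allocation (Unit PH1): Unit PH1 becomes $2,680.

Unit 2C: $1,175; Unit 1B: $1,630; Unit PH1: $2,680; Unit 5A: $1,715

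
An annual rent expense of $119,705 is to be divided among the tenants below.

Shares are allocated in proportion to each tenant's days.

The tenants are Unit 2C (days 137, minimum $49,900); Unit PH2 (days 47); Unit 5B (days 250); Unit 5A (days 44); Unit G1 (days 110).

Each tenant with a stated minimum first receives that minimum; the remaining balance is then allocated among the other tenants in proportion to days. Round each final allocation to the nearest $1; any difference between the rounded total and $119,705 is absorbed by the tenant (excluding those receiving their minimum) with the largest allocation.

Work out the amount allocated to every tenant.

Unit 2C: $49,900 | Unit PH2: $7,275 | Unit 5B: $38,694 | Unit 5A: $6,810 | Unit G1: $17,026

Fund the minimums — Unit 2C $49,900. Residual $69,805.
Residual split over remaining days 451: Unit PH2 7,274.58 → $7,275; Unit 5B 38,694.57 → $38,695; Unit 5A 6,810.24 → $6,810; Unit G1 17,025.61 → $17,026.
Rounding difference −$1 applied to Unit 5B → $38,694.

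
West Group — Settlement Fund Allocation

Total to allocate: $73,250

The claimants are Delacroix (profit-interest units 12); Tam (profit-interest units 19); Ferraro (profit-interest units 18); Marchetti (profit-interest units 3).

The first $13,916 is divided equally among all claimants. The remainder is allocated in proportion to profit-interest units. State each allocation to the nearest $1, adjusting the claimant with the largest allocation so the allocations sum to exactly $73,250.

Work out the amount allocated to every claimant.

Delacroix: $17,171 · Tam: $25,159 · Ferraro: $24,018 · Marchetti: $6,902

$13,916 shared equally gives $3,479 per claimant.
Remainder $59,334 by profit-interest units (total 52): Delacroix 13,692.46 → $13,692; Tam 21,679.73 → $21,680; Ferraro 20,538.69 → $20,539; Marchetti 3,423.12 → $3,423.
Totals: Delacroix $3,479 + $13,692 = $17,171; Tam $3,479 + $21,680 = $25,159; Ferraro $3,479 + $20,539 = $24,018; Marchetti $3,479 + $3,423 = $6,902.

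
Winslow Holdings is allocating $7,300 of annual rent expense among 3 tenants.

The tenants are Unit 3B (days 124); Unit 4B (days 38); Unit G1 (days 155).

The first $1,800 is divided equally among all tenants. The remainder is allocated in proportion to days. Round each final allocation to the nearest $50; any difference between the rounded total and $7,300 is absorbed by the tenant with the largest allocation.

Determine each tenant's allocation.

$1,800 shared equally gives $600 per tenant.
Remainder $5,500 by days (total 317): Unit 3B 2,151.42 → $2,150; Unit 4B 659.31 → $650; Unit G1 2,689.27 → $2,700.
Totals: Unit 3B $600 + $2,150 = $2,750; Unit 4B $600 + $650 = $1,250; Unit G1 $600 + $2,700 = $3,300.

Unit 3B: $2,750; Unit 4B: $1,250; Unit G1: $3,300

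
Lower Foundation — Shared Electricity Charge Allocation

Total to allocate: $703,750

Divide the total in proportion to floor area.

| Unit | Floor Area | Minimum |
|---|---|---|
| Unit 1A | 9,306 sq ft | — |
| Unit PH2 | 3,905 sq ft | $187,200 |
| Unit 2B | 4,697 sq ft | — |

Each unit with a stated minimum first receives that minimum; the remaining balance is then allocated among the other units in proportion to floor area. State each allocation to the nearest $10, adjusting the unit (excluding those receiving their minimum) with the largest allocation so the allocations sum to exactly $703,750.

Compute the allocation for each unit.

Fund the minimums — Unit PH2 $187,200. Residual $516,550.
Residual split over remaining floor area 14,003: Unit 1A 343,284.60 → $343,280; Unit 2B 173,265.40 → $173,270.

Unit 1A: $343,280; Unit PH2: $187,200; Unit 2B: $173,270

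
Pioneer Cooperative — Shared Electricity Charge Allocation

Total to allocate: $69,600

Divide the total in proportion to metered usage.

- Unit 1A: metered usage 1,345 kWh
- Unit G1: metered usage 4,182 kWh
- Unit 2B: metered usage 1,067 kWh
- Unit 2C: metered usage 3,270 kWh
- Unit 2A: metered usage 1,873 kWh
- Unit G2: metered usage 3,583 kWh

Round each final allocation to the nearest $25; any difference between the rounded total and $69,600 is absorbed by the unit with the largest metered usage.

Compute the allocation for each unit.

Unit 1A: $6,100; Unit G1: $19,025; Unit 2B: $4,850; Unit 2C: $14,850; Unit 2A: $8,500; Unit G2: $16,275

Sum of metered usage: 15,320.
Unrounded shares: Unit 1A 1,345/15,320 × $69,600 = 6,110.44; Unit G1 4,182/15,320 × $69,600 = 18,999.16; Unit 2B 1,067/15,320 × $69,600 = 4,847.47; Unit 2C 3,270/15,320 × $69,600 = 14,855.87; Unit 2A 1,873/15,320 × $69,600 = 8,509.19; Unit G2 3,583/15,320 × $69,600 = 16,277.86.
At nearest $25: Unit 1A $6,100; Unit G1 $19,000; Unit 2B $4,850; Unit 2C $14,850; Unit 2A $8,500; Unit G2 $16,275. Sum = $69,575.
Difference $69,600 − $69,575 = +$25 applied to largest metered usage (Unit G1): Unit G1 becomes $19,025.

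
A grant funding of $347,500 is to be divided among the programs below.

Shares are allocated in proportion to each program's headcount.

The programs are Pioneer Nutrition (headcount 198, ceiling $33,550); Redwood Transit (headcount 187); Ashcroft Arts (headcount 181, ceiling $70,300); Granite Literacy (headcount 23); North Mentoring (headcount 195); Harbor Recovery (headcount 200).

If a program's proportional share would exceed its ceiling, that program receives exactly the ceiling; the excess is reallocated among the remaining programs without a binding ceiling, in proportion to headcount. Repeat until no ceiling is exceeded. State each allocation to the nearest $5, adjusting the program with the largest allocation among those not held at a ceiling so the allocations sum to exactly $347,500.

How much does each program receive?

Pioneer Nutrition: $33,550 | Redwood Transit: $75,310 | Ashcroft Arts: $70,300 | Granite Literacy: $9,265 | North Mentoring: $78,530 | Harbor Recovery: $80,545

Headcount total: 984.
Pro-rata shares before constraints: Pioneer Nutrition 69,923.78; Redwood Transit 66,039.13; Ashcroft Arts 63,920.22; Granite Literacy 8,122.46; North Mentoring 68,864.33; Harbor Recovery 70,630.08.
Held at cap: Pioneer Nutrition ($33,550); remaining pool $313,950 reallocated over remaining headcount 786.
Held at cap: Ashcroft Arts ($70,300); remaining pool $243,650 reallocated over remaining headcount 605.
Redistributed shares: Redwood Transit 75,310.00 → $75,310; Granite Literacy 9,262.73 → $9,265; North Mentoring 78,531.82 → $78,530; Harbor Recovery 80,545.45 → $80,545.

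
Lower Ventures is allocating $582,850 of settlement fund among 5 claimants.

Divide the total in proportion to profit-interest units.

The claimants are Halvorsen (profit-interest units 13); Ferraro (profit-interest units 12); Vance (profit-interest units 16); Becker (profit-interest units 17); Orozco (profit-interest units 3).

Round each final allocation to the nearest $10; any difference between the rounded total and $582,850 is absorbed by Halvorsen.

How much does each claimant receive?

Profit-interest units total: 61.
Pro-rata amounts: Halvorsen 13/61 × $582,850 = 124,213.93; Ferraro 12/61 × $582,850 = 114,659.02; Vance 16/61 × $582,850 = 152,878.69; Becker 17/61 × $582,850 = 162,433.61; Orozco 3/61 × $582,850 = 28,664.75.
At nearest $10: Halvorsen $124,210; Ferraro $114,660; Vance $152,880; Becker $162,430; Orozco $28,660. Sum = $582,840.
Difference $582,850 − $582,840 = +$10 applied to Halvorsen: Halvorsen becomes $124,220.

Halvorsen: $124,220; Ferraro: $114,660; Vance: $152,880; Becker: $162,430; Orozco: $28,660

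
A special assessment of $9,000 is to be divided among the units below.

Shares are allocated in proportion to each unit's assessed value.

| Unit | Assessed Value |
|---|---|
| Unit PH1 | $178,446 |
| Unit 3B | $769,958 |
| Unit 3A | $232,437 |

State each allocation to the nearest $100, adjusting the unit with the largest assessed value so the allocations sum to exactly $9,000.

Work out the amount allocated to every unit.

Sum of assessed value: 1,180,841.
Pro-rata amounts: Unit PH1 178,446/1,180,841 × $9,000 = 1,360.06; Unit 3B 769,958/1,180,841 × $9,000 = 5,868.38; Unit 3A 232,437/1,180,841 × $9,000 = 1,771.56.
Rounded to nearest $100: Unit PH1 $1,400; Unit 3B $5,900; Unit 3A $1,800. Sum = $9,100.
Difference $9,000 − $9,100 = −$100 applied to largest assessed value (Unit 3B): Unit 3B becomes $5,800.

Unit PH1: $1,400; Unit 3B: $5,800; Unit 3A: $1,800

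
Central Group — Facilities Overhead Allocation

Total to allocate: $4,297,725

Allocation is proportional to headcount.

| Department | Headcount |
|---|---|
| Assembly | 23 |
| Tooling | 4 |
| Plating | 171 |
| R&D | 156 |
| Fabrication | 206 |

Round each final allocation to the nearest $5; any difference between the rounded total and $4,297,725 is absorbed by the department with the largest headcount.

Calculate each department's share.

Assembly: $176,515 | Tooling: $30,700 | Plating: $1,312,340 | R&D: $1,197,225 | Fabrication: $1,580,945

Combined headcount = 23 + 4 + 171 + 156 + 206 = 560.
Raw shares: Assembly 176,513.71; Tooling 30,698.04; Plating 1,312,341.03; R&D 1,197,223.39; Fabrication 1,580,948.84.
At nearest $5: Assembly $176,515; Tooling $30,700; Plating $1,312,340; R&D $1,197,225; Fabrication $1,580,950. Sum = $4,297,730.
Difference $4,297,725 − $4,297,730 = −$5 applied to largest headcount (Fabrication): Fabrication becomes $1,580,945.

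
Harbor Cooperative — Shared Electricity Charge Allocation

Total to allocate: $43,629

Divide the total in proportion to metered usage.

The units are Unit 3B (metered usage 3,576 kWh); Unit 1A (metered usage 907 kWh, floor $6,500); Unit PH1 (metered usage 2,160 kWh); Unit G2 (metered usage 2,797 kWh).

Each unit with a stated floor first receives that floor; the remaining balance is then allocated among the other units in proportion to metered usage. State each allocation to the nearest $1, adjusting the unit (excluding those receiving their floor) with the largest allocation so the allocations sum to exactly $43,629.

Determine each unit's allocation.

Fund the minimums — Unit 1A $6,500. Residual $37,129.
Residual split over remaining metered usage 8,533: Unit 3B 15,559.98 → $15,560; Unit PH1 9,398.65 → $9,399; Unit G2 12,170.38 → $12,170.

Unit 3B: $15,560 | Unit 1A: $6,500 | Unit PH1: $9,399 | Unit G2: $12,170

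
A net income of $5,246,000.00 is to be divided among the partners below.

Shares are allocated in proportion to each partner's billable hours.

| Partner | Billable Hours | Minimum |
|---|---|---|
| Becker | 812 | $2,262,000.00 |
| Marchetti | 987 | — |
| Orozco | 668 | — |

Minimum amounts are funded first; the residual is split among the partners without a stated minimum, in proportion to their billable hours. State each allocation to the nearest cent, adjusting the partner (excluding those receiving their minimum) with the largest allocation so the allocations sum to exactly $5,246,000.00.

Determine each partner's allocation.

Fund the minimums — Becker $2,262,000.00. Residual $2,984,000.00.
Residual split over remaining billable hours 1,655: Marchetti 1,779,581.8731 → $1,779,581.87; Orozco 1,204,418.1269 → $1,204,418.13.

Becker: $2,262,000.00 · Marchetti: $1,779,581.87 · Orozco: $1,204,418.13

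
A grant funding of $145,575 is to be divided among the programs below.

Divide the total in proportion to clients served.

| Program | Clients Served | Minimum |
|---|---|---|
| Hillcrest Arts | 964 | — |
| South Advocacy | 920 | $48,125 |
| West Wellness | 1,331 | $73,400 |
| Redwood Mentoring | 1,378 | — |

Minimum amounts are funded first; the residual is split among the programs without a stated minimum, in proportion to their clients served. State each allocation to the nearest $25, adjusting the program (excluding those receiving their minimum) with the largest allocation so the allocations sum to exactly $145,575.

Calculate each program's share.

Guaranteed amounts: South Advocacy $48,125; West Wellness $73,400. Residual $24,050.
Residual split over remaining clients served 2,342: Hillcrest Arts 9,899.32 → $9,900; Redwood Mentoring 14,150.68 → $14,150.

Hillcrest Arts: $9,900 | South Advocacy: $48,125 | West Wellness: $73,400 | Redwood Mentoring: $14,150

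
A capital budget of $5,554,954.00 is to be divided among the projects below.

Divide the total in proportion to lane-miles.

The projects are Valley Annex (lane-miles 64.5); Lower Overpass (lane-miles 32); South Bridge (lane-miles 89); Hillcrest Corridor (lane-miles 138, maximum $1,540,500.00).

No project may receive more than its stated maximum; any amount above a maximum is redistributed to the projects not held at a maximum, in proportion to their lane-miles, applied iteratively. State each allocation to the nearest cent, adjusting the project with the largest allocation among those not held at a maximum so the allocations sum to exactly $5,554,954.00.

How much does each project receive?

Valley Annex: $1,395,861.36; Lower Overpass: $692,520.37; South Bridge: $1,926,072.27; Hillcrest Corridor: $1,540,500.00

Lane-miles total: 323.5.
Pro-rata shares before constraints: Valley Annex 1,107,556.5162; Lower Overpass 549,485.4034; South Bridge 1,528,256.2782; Hillcrest Corridor 2,369,655.8022.
Capped: Hillcrest Corridor ($1,540,500.00); residual $4,014,454.00 reallocated over remaining lane-miles 185.5.
Shares after redistribution: Valley Annex 1,395,861.3639 → $1,395,861.36; Lower Overpass 692,520.3666 → $692,520.37; South Bridge 1,926,072.2695 → $1,926,072.27.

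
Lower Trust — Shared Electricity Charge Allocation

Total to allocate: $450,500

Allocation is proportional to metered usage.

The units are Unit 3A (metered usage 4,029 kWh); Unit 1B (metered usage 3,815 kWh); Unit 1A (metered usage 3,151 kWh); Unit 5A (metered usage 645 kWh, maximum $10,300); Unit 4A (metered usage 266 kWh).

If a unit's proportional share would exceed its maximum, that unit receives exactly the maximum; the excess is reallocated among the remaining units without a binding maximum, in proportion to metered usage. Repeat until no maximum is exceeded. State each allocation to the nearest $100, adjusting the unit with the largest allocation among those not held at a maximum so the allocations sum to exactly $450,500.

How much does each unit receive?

Unit 3A: $157,500; Unit 1B: $149,100; Unit 1A: $123,200; Unit 5A: $10,300; Unit 4A: $10,400

Combined metered usage = 11,906.
Unconstrained shares: Unit 3A 152,449.56; Unit 1B 144,352.22; Unit 1A 119,227.74; Unit 5A 24,405.55; Unit 4A 10,064.93.
Cap binds for Unit 5A ($10,300); remaining pool $440,200 reallocated over remaining metered usage 11,261.
Remaining shares: Unit 3A 157,496.30 → $157,500; Unit 1B 149,130.89 → $149,100; Unit 1A 123,174.69 → $123,200; Unit 4A 10,398.12 → $10,400.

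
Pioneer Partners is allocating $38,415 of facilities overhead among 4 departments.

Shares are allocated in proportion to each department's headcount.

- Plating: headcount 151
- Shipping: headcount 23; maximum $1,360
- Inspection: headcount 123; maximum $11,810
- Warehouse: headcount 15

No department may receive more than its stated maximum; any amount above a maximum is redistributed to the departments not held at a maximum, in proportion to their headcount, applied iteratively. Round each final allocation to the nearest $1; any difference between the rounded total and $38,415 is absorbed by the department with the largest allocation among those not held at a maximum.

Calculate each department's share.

Plating: $22,964 · Shipping: $1,360 · Inspection: $11,810 · Warehouse: $2,281

Combined headcount = 312.
Proportional shares (ignoring caps): Plating 18,591.88; Shipping 2,831.88; Inspection 15,144.38; Warehouse 1,846.88.
Capped: Shipping ($1,360), Inspection ($11,810); remaining pool $25,245 reallocated over remaining headcount 166.
Redistributed shares: Plating 22,963.83 → $22,964; Warehouse 2,281.17 → $2,281.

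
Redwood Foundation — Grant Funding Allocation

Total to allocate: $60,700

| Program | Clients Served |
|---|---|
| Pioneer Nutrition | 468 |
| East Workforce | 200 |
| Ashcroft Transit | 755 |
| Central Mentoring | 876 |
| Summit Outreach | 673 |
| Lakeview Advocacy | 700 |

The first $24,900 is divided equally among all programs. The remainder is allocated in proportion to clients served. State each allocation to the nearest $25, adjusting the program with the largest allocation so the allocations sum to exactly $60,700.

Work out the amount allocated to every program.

$24,900 shared equally gives $4,150 per program.
Remainder $35,800 by clients served (total 3,672): Pioneer Nutrition 4,562.75 → $4,575; East Workforce 1,949.89 → $1,950; Ashcroft Transit 7,360.84 → $7,350; Central Mentoring 8,540.52 → $8,550; Summit Outreach 6,561.38 → $6,550; Lakeview Advocacy 6,824.62 → $6,825.
Totals: Pioneer Nutrition $4,150 + $4,575 = $8,725; East Workforce $4,150 + $1,950 = $6,100; Ashcroft Transit $4,150 + $7,350 = $11,500; Central Mentoring $4,150 + $8,550 = $12,700; Summit Outreach $4,150 + $6,550 = $10,700; Lakeview Advocacy $4,150 + $6,825 = $10,975.

Pioneer Nutrition: $8,725 | East Workforce: $6,100 | Ashcroft Transit: $11,500 | Central Mentoring: $12,700 | Summit Outreach: $10,700 | Lakeview Advocacy: $10,975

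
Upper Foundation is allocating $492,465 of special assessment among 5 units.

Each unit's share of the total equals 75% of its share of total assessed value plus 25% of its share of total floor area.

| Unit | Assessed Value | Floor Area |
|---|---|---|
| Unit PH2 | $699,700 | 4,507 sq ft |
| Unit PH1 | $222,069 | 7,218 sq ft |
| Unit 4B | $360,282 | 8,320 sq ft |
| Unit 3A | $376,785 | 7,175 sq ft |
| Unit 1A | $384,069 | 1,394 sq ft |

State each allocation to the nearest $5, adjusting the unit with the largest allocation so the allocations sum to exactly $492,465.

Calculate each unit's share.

Unit PH2: $145,895; Unit PH1: $71,205; Unit 4B: $100,935; Unit 3A: $98,995; Unit 1A: $75,435

Totals — assessed value 2,042,905, floor area 28,614.
Combined weights (75% assessed value + 25% floor area): Unit PH2 0.2963; Unit PH1 0.1446; Unit 4B 0.2050; Unit 3A 0.2010; Unit 1A 0.1532.
Proportional shares: Unit PH2 145,894.94; Unit PH1 71,205.74; Unit 4B 100,935.60; Unit 3A 98,992.73; Unit 1A 75,435.99.
At nearest $5: Unit PH2 $145,895; Unit PH1 $71,205; Unit 4B $100,935; Unit 3A $98,995; Unit 1A $75,435. Sum = $492,465.
Rounded total matches; no reconciliation needed.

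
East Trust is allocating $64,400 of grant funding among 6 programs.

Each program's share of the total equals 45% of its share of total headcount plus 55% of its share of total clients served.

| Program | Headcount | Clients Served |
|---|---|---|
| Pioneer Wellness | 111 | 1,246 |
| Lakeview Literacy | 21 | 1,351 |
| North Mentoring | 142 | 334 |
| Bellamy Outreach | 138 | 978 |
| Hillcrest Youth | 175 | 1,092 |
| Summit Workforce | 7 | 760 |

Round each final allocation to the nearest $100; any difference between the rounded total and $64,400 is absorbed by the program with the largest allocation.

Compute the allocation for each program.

Totals — headcount 594, clients served 5,761.
Combined weights (45% headcount + 55% clients served): Pioneer Wellness 0.2030; Lakeview Literacy 0.1449; North Mentoring 0.1395; Bellamy Outreach 0.1979; Hillcrest Youth 0.2368; Summit Workforce 0.0779.
Proportional shares: Pioneer Wellness 13,076.16; Lakeview Literacy 9,330.82; North Mentoring 8,981.39; Bellamy Outreach 12,745.70; Hillcrest Youth 15,251.75; Summit Workforce 5,014.18.
At nearest $100: Pioneer Wellness $13,100; Lakeview Literacy $9,300; North Mentoring $9,000; Bellamy Outreach $12,700; Hillcrest Youth $15,300; Summit Workforce $5,000. Sum = $64,400.
No rounding difference to absorb.

Pioneer Wellness: $13,100 | Lakeview Literacy: $9,300 | North Mentoring: $9,000 | Bellamy Outreach: $12,700 | Hillcrest Youth: $15,300 | Summit Workforce: $5,000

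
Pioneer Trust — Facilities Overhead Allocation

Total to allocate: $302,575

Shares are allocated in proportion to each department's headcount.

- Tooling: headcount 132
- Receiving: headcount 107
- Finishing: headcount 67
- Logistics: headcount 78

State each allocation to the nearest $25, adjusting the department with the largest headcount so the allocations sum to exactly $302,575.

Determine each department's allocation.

Sum of headcount: 384.
Unrounded shares: Tooling 132/384 × $302,575 = 104,010.16; Receiving 107/384 × $302,575 = 84,311.26; Finishing 67/384 × $302,575 = 52,793.03; Logistics 78/384 × $302,575 = 61,460.55.
Rounded to nearest $25: Tooling $104,000; Receiving $84,300; Finishing $52,800; Logistics $61,450. Sum = $302,550.
Difference $302,575 − $302,550 = +$25 applied to largest headcount (Tooling): Tooling becomes $104,025.

Tooling: $104,025 | Receiving: $84,300 | Finishing: $52,800 | Logistics: $61,450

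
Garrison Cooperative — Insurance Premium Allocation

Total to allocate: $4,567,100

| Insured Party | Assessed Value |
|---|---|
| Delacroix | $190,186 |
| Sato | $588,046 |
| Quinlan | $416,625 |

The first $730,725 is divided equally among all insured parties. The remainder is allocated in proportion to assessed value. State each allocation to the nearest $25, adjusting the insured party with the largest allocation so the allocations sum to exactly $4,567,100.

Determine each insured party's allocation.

Equal tier: $730,725 ÷ 3 = $243,575 apiece.
Remainder $3,836,375 by assessed value (total 1,194,857): Delacroix 610,637.77 → $610,650; Sato 1,888,062.73 → $1,888,075; Quinlan 1,337,674.50 → $1,337,675.
Rounding difference −$25 on remainder applied to Sato.
Totals: Delacroix $243,575 + $610,650 = $854,225; Sato $243,575 + $1,888,050 = $2,131,625; Quinlan $243,575 + $1,337,675 = $1,581,250.

Delacroix: $854,225; Sato: $2,131,625; Quinlan: $1,581,250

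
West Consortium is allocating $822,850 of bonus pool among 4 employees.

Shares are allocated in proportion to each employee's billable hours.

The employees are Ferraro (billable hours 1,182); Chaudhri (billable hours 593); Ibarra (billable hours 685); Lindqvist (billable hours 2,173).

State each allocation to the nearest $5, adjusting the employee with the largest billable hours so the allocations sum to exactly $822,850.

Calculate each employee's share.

Sum of billable hours: 1,182 + 593 + 685 + 2,173 = 4,633.
Proportional shares: Ferraro 209,930.65; Chaudhri 105,320.54; Ibarra 121,660.32; Lindqvist 385,938.50.
Rounded to nearest $5: Ferraro $209,930; Chaudhri $105,320; Ibarra $121,660; Lindqvist $385,940. Sum = $822,850.
Rounded total matches; no reconciliation needed.

Ferraro: $209,930; Chaudhri: $105,320; Ibarra: $121,660; Lindqvist: $385,940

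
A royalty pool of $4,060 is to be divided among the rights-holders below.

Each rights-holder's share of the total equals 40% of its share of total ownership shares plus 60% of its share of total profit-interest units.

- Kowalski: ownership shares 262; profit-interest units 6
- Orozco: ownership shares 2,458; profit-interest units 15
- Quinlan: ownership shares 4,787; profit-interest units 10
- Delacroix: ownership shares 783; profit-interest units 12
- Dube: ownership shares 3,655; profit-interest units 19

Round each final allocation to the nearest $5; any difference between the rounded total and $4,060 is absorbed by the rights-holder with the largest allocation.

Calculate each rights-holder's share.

Totals — ownership shares 11,945, profit-interest units 62.
Combined weights (40% ownership shares + 60% profit-interest units): Kowalski 0.0668; Orozco 0.2275; Quinlan 0.2571; Delacroix 0.1423; Dube 0.3063.
Proportional shares: Kowalski 271.36; Orozco 923.54; Quinlan 1,043.73; Delacroix 577.94; Dube 1,243.44.
After rounding ($5): Kowalski $270; Orozco $925; Quinlan $1,045; Delacroix $580; Dube $1,245. Sum = $4,065.
Difference $4,060 − $4,065 = −$5 applied to largest allocation (Dube): Dube becomes $1,240.

Kowalski: $270 | Orozco: $925 | Quinlan: $1,045 | Delacroix: $580 | Dube: $1,240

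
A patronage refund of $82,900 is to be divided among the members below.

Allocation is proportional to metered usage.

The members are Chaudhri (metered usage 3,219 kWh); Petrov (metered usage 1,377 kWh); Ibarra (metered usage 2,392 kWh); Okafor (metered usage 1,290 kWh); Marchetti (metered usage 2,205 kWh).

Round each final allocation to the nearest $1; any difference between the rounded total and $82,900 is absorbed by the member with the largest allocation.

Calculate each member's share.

Metered usage total: 10,483.
Unrounded shares: Chaudhri 3,219/10,483 × $82,900 = 25,455.99; Petrov 1,377/10,483 × $82,900 = 10,889.37; Ibarra 2,392/10,483 × $82,900 = 18,916.04; Okafor 1,290/10,483 × $82,900 = 10,201.37; Marchetti 2,205/10,483 × $82,900 = 17,437.23.
After rounding ($1): Chaudhri $25,456; Petrov $10,889; Ibarra $18,916; Okafor $10,201; Marchetti $17,437. Sum = $82,899.
Difference $82,900 − $82,899 = +$1 applied to largest allocation (Chaudhri): Chaudhri becomes $25,457.

Chaudhri: $25,457 · Petrov: $10,889 · Ibarra: $18,916 · Okafor: $10,201 · Marchetti: $17,437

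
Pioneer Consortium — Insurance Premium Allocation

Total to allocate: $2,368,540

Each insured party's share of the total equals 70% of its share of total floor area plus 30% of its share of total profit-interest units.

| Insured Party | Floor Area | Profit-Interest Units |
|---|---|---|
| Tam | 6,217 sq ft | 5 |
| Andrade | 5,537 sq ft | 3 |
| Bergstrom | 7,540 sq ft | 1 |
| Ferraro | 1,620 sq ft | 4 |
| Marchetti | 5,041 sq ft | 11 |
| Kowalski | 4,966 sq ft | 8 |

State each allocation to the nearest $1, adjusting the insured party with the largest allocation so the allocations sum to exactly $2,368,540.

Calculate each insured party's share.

Tam: $444,380 · Andrade: $363,508 · Bergstrom: $426,498 · Ferraro: $175,684 · Marchetti: $514,554 · Kowalski: $443,916

Totals — floor area 30,921, profit-interest units 32.
Blended shares (70% floor area + 30% profit-interest units): Tam 0.1876; Andrade 0.1535; Bergstrom 0.1801; Ferraro 0.0742; Marchetti 0.2172; Kowalski 0.1874.
Proportional shares: Tam 444,379.64; Andrade 363,508.05; Bergstrom 426,498.39; Ferraro 175,684.33; Marchetti 514,553.13; Kowalski 443,916.45.
Rounded to nearest $1: Tam $444,380; Andrade $363,508; Bergstrom $426,498; Ferraro $175,684; Marchetti $514,553; Kowalski $443,916. Sum = $2,368,539.
Difference $2,368,540 − $2,368,539 = +$1 applied to largest allocation (Marchetti): Marchetti becomes $514,554.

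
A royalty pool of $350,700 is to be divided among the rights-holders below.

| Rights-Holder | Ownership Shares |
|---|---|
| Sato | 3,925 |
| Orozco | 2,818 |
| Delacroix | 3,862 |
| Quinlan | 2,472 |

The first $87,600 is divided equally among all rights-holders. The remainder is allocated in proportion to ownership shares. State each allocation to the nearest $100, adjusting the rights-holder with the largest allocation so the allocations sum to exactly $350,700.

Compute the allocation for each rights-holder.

First tranche $87,600 split equally: $21,900 each.
Remainder $263,100 by ownership shares (total 13,077): Sato 78,968.23 → $79,000; Orozco 56,696.17 → $56,700; Delacroix 77,700.71 → $77,700; Quinlan 49,734.89 → $49,700.
Totals: Sato $21,900 + $79,000 = $100,900; Orozco $21,900 + $56,700 = $78,600; Delacroix $21,900 + $77,700 = $99,600; Quinlan $21,900 + $49,700 = $71,600.

Sato: $100,900 · Orozco: $78,600 · Delacroix: $99,600 · Quinlan: $71,600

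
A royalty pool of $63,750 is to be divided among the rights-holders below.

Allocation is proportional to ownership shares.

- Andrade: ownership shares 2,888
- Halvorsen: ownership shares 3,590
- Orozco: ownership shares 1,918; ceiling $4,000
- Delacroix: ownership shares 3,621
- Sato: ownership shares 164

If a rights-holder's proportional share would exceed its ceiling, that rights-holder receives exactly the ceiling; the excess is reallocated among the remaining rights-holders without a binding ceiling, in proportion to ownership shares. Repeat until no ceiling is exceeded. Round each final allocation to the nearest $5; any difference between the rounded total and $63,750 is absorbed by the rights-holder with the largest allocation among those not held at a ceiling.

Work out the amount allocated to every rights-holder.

Ownership shares total: 12,181.
Unconstrained shares: Andrade 15,114.52; Halvorsen 18,788.48; Orozco 10,037.97; Delacroix 18,950.72; Sato 858.30.
Cap binds for Orozco ($4,000); residual $59,750 reallocated over remaining ownership shares 10,263.
Remaining shares: Andrade 16,813.60 → $16,815; Halvorsen 20,900.57 → $20,900; Delacroix 21,081.04 → $21,080; Sato 954.79 → $955.

Andrade: $16,815 · Halvorsen: $20,900 · Orozco: $4,000 · Delacroix: $21,080 · Sato: $955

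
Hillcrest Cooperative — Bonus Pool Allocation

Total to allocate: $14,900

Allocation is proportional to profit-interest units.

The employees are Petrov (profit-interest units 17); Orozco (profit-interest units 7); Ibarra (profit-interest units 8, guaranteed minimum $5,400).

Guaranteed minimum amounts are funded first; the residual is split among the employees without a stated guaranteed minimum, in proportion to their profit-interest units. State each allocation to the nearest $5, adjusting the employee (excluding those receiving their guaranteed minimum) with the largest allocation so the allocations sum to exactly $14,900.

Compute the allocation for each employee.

Petrov: $6,730; Orozco: $2,770; Ibarra: $5,400

Guaranteed amounts: Ibarra $5,400. Balance $9,500.
Balance split over remaining profit-interest units 24: Petrov 6,729.17 → $6,730; Orozco 2,770.83 → $2,770.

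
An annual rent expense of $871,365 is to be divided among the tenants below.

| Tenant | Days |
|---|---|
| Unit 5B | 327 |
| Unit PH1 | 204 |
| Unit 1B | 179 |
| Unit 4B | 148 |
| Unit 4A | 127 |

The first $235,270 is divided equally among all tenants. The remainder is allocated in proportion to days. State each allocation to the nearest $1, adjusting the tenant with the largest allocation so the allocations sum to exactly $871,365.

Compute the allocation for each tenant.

Unit 5B: $258,225; Unit PH1: $178,793; Unit 1B: $162,649; Unit 4B: $142,630; Unit 4A: $129,068

First tranche $235,270 split equally: $47,054 each.
Remainder $636,095 by days (total 985): Unit 5B 211,170.62 → $211,171; Unit PH1 131,739.47 → $131,739; Unit 1B 115,594.93 → $115,595; Unit 4B 95,575.70 → $95,576; Unit 4A 82,014.28 → $82,014.
Totals: Unit 5B $47,054 + $211,171 = $258,225; Unit PH1 $47,054 + $131,739 = $178,793; Unit 1B $47,054 + $115,595 = $162,649; Unit 4B $47,054 + $95,576 = $142,630; Unit 4A $47,054 + $82,014 = $129,068.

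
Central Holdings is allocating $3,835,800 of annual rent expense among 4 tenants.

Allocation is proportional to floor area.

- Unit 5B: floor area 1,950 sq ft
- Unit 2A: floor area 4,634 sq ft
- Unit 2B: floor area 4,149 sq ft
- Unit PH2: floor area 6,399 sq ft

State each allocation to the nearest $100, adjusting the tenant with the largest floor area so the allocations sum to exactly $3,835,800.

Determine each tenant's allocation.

Unit 5B: $436,600 | Unit 2A: $1,037,500 | Unit 2B: $928,900 | Unit PH2: $1,432,800

Floor area total: 17,132.
Unrounded shares: Unit 5B 1,950/17,132 × $3,835,800 = 436,598.76; Unit 2A 4,634/17,132 × $3,835,800 = 1,037,537.78; Unit 2B 4,149/17,132 × $3,835,800 = 928,947.83; Unit PH2 6,399/17,132 × $3,835,800 = 1,432,715.63.
After rounding ($100): Unit 5B $436,600; Unit 2A $1,037,500; Unit 2B $928,900; Unit PH2 $1,432,700. Sum = $3,835,700.
Difference $3,835,800 − $3,835,700 = +$100 applied to largest floor area (Unit PH2): Unit PH2 becomes $1,432,800.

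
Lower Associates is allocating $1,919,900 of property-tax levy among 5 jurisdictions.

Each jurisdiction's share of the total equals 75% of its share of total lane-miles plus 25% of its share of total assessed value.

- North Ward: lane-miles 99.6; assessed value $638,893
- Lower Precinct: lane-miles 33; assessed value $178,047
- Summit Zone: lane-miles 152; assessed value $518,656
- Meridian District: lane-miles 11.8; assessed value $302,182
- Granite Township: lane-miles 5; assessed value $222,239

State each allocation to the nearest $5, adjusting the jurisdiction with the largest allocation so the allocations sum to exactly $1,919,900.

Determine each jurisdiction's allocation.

Totals — lane-miles 301.4, assessed value 1,860,017.
Blended shares (75% lane-miles + 25% assessed value): North Ward 0.3337; Lower Precinct 0.1060; Summit Zone 0.4479; Meridian District 0.0700; Granite Township 0.0423.
Unrounded shares: North Ward 640,700.06; Lower Precinct 203,600.82; Summit Zone 860,011.71; Meridian District 134,351.65; Granite Township 81,235.76.
At nearest $5: North Ward $640,700; Lower Precinct $203,600; Summit Zone $860,010; Meridian District $134,350; Granite Township $81,235. Sum = $1,919,895.
Difference $1,919,900 − $1,919,895 = +$5 applied to largest allocation (Summit Zone): Summit Zone becomes $860,015.

North Ward: $640,700; Lower Precinct: $203,600; Summit Zone: $860,015; Meridian District: $134,350; Granite Township: $81,235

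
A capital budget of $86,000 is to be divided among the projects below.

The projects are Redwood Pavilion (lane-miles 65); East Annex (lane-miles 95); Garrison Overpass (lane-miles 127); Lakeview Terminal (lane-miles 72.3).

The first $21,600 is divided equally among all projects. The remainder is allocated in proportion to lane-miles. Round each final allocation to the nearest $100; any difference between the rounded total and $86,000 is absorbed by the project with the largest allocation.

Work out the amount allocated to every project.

Redwood Pavilion: $17,100; East Annex: $22,400; Garrison Overpass: $28,100; Lakeview Terminal: $18,400

$21,600 shared equally gives $5,400 per project.
Remainder $64,400 by lane-miles (total 359.3): Redwood Pavilion 11,650.43 → $11,700; East Annex 17,027.55 → $17,000; Garrison Overpass 22,763.15 → $22,800; Lakeview Terminal 12,958.86 → $13,000.
Rounding difference −$100 on remainder applied to Garrison Overpass.
Totals: Redwood Pavilion $5,400 + $11,700 = $17,100; East Annex $5,400 + $17,000 = $22,400; Garrison Overpass $5,400 + $22,700 = $28,100; Lakeview Terminal $5,400 + $13,000 = $18,400.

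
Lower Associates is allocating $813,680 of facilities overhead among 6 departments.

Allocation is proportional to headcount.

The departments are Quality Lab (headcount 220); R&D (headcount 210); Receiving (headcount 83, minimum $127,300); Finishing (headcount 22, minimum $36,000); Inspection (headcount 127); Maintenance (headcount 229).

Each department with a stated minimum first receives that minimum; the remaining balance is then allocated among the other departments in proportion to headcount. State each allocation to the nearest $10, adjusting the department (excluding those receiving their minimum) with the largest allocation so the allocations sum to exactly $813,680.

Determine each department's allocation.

Quality Lab: $182,040 | R&D: $173,770 | Receiving: $127,300 | Finishing: $36,000 | Inspection: $105,090 | Maintenance: $189,480

Minimums first: Receiving $127,300; Finishing $36,000. Balance $650,380.
Balance split over remaining headcount 786: Quality Lab 182,040.20 → $182,040; R&D 173,765.65 → $173,770; Inspection 105,086.84 → $105,090; Maintenance 189,487.30 → $189,490.
Rounding difference −$10 applied to Maintenance → $189,480.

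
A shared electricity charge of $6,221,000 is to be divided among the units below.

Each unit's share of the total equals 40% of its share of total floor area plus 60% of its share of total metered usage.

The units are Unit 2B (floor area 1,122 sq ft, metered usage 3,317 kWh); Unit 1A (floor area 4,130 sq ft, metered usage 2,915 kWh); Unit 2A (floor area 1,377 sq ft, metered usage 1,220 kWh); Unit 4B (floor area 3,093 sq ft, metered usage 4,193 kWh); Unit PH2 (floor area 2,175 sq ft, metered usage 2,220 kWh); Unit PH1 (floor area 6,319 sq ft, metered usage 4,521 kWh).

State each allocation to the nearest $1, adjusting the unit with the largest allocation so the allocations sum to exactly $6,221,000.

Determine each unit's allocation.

Totals — floor area 18,216, metered usage 18,386.
Combined weights (40% floor area + 60% metered usage): Unit 2B 0.1329; Unit 1A 0.1858; Unit 2A 0.0701; Unit 4B 0.2048; Unit PH2 0.1202; Unit PH1 0.2863.
Unrounded shares: Unit 2B 826,665.67; Unit 1A 1,155,962.77; Unit 2A 435,781.39; Unit 4B 1,273,754.02; Unit PH2 747,805.49; Unit PH1 1,781,030.65.
At nearest $1: Unit 2B $826,666; Unit 1A $1,155,963; Unit 2A $435,781; Unit 4B $1,273,754; Unit PH2 $747,805; Unit PH1 $1,781,031. Sum = $6,221,000.
Rounded total matches; no reconciliation needed.

Unit 2B: $826,666 · Unit 1A: $1,155,963 · Unit 2A: $435,781 · Unit 4B: $1,273,754 · Unit PH2: $747,805 · Unit PH1: $1,781,031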